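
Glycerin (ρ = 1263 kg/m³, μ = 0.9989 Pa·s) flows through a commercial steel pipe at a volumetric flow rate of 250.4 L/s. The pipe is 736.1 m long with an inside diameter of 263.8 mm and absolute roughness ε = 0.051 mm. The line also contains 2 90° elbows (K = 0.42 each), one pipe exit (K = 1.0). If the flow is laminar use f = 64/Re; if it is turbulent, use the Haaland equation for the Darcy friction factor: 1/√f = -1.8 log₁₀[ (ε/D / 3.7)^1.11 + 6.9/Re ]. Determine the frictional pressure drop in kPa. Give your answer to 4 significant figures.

ΔP ≈ 1573 kPa

Q = 250.4 L/s = 250.4/1000 = 0.2504 m³/s.
Cross-sectional area A = πD²/4 = π(0.2638)²/4 = 0.05466 m²; mean velocity V = Q/A = 0.2504/0.05466 = 4.581 m/s.
Reynolds number Re = ρVD/μ = 1263 · 4.581 · 0.2638 / 0.999 = 1528.
Re < 2300 → laminar flow, so f = 64/Re = 64/1528 = 0.04188 (the turbulent correlation is not needed).
Total minor-loss coefficient ΣK = 2·0.42 + 1·1 = 1.84.
ΔP = [f·L/D + ΣK]·(ρV²/2) = [0.04188·736.1/0.2638 + 1.84]·(1263·4.581²/2) = [116.9 + 1.84]·1.325e+04 = 1.573e+06 Pa.
ΔP = 1.573e+06 Pa = 1573 kPa.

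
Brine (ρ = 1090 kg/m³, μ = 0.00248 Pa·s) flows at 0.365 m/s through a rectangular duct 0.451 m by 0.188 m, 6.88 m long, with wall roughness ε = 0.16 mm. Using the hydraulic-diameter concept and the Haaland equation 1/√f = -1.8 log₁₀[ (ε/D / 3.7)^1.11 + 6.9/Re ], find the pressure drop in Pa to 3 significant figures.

ΔP ≈ 43.6 Pa

Hydraulic diameter D_h = 4A/P = 4·(0.451·0.188)/(2·(0.451+0.188)) = 0.3392/1.278 = 0.2654 m.
Re = ρVD_h/μ = 1090·0.365·0.2654/0.00248 = 4.257e+04.
ε/D_h = 0.00016/0.2654 = 0.000603; Haaland gives 1/√f = -1.8 log₁₀[6.24e-05+0.000162] = 6.568, so f = 0.02318.
ΔP = f(L/D_h)(ρV²/2) = 0.02318·6.88/0.2654·72.61 = 43.64 Pa.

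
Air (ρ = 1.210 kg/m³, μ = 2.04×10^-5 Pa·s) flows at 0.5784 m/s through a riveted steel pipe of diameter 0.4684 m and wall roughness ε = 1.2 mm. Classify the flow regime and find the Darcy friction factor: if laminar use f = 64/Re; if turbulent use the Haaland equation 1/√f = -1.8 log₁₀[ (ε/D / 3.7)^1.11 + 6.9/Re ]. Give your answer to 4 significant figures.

Re = ρVD/μ = 1.21·0.5784·0.4684/2.04e-05 = 1.607e+04.
Re > 4000 → turbulent. ε/D = 0.0012/0.4684 = 0.00256; Haaland: 1/√f = -1.8 log₁₀[0.000311 + 0.000429] = 5.635, so f = 0.03149.

f ≈ 0.03149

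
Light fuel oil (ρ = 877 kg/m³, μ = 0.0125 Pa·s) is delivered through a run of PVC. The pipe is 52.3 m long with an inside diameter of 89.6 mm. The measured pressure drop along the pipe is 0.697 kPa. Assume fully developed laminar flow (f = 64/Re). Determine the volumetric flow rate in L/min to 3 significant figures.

Q ≈ 101 L/min

For laminar flow, f = 64/Re with Re = ρVD/μ, so Darcy-Weisbach reduces to ΔP = 32μLV/D². Solving for V: V = ΔP·D²/(32μL) = 697·(0.0896)²/(32·0.0125·52.3) = 0.2675 m/s.
Check: Re = ρVD/μ = 877·0.2675·0.0896/0.0125 = 1681 < 2300, so the laminar assumption holds.
Q = V·A = 0.2675·(π/4·0.0896²) = 0.001687 m³/s = 101 L/min.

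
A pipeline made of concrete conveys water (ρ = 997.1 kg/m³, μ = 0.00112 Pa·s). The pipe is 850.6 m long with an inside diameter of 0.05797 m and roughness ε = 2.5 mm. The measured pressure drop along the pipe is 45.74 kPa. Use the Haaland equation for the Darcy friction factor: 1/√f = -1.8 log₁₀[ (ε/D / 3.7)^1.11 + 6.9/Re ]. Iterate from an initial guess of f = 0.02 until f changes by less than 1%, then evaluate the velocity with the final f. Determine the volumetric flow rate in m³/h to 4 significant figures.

Q ≈ 2.867 m³/h

Rearranging Darcy-Weisbach: V = √(2·ΔP·D/(f·L·ρ)). With ε/D = 0.0025/0.05797 = 0.0431, iterate starting from f = 0.02:
  f = 0.02 → V = √(2·4.574e+04·0.05797/(0.02·850.6·997.1)) = 0.5591 m/s; Re = ρVD/μ = 2.886e+04; f → 0.06791
  f = 0.06791 → V = 0.3034 m/s; Re = 1.566e+04; f → 0.06866
  f = 0.06866 → V = 0.3018 m/s; Re = 1.557e+04; f → 0.06867
Converged (Δf/f < 1%). With the final f = 0.06867: V = √(2·4.574e+04·0.05797/(0.06867·850.6·997.1)) = 0.3017 m/s.
Q = V·A = 0.3017·(π/4·0.05797²) = 0.0007964 m³/s = 2.867 m³/h.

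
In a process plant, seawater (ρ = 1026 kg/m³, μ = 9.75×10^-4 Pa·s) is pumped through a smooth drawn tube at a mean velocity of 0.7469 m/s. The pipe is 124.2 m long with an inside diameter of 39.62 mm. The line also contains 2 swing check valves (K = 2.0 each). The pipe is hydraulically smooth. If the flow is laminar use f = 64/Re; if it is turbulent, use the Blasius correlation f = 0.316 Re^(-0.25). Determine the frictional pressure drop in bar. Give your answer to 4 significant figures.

Reynolds number Re = ρVD/μ = 1026 · 0.7469 · 0.03962 / 0.000975 = 3.114e+04.
Re > 4000 → turbulent. Smooth-pipe (Blasius): f = 0.316 Re^(-0.25) = 0.316/(3.114e+04)^0.25 = 0.02379.
Total minor-loss coefficient ΣK = 2·2 = 4.
ΔP = [f·L/D + ΣK]·(ρV²/2) = [0.02379·124.2/0.03962 + 4]·(1026·0.7469²/2) = [74.57 + 4]·286.2 = 2.249e+04 Pa.
ΔP = 2.249e+04 Pa = 0.2249 bar.

ΔP ≈ 0.2249 bar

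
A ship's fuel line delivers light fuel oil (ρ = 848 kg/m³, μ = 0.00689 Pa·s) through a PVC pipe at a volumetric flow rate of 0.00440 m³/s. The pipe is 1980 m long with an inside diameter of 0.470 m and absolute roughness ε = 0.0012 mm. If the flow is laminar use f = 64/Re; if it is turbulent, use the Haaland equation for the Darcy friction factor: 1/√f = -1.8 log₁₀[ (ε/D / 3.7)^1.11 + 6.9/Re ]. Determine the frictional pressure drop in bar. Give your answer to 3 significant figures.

ΔP ≈ 5.01×10^-4 bar

Cross-sectional area A = πD²/4 = π(0.47)²/4 = 0.1735 m²; mean velocity V = Q/A = 0.0044/0.1735 = 0.02536 m/s.
Reynolds number Re = ρVD/μ = 848 · 0.02536 · 0.47 / 0.00689 = 1467.
Re < 2300 → laminar flow, so f = 64/Re = 64/1467 = 0.04363 (the turbulent correlation is not needed).
Darcy-Weisbach: ΔP = f(L/D)(ρV²/2) = 0.04363·(1980/0.47)·(848·0.02536²/2) = 0.04363·4213·0.2727 = 50.12 Pa.
ΔP = 50.12 Pa = 5.01×10^-4 bar.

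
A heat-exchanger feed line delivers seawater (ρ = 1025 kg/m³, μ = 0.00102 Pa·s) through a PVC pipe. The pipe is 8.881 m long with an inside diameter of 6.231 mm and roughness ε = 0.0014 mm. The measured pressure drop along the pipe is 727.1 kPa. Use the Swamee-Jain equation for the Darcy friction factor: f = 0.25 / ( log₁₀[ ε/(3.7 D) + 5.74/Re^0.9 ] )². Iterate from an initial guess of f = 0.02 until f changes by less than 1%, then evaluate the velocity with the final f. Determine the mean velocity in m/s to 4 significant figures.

Rearranging Darcy-Weisbach: V = √(2·ΔP·D/(f·L·ρ)). With ε/D = 1.4e-06/0.006231 = 0.000225, iterate starting from f = 0.02:
  f = 0.02 → V = √(2·7.271e+05·0.006231/(0.02·8.881·1025)) = 7.055 m/s; Re = ρVD/μ = 4.417e+04; f → 0.02218
  f = 0.02218 → V = 6.699 m/s; Re = 4.194e+04; f → 0.02242
  f = 0.02242 → V = 6.664 m/s; Re = 4.173e+04; f → 0.02244
Converged (Δf/f < 1%). With the final f = 0.02244: V = √(2·7.271e+05·0.006231/(0.02244·8.881·1025)) = 6.66 m/s.

V ≈ 6.660 m/s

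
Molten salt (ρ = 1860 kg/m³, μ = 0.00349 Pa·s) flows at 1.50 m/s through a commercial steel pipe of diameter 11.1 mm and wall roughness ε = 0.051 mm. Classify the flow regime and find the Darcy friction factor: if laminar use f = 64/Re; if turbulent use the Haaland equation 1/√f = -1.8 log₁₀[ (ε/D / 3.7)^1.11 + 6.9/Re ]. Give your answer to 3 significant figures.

f ≈ 0.0377

Re = ρVD/μ = 1860·1.5·0.0111/0.00349 = 8874.
Re > 4000 → turbulent. ε/D = 5.1e-05/0.0111 = 0.00459; Haaland: 1/√f = -1.8 log₁₀[0.000595 + 0.000778] = 5.153, so f = 0.03767.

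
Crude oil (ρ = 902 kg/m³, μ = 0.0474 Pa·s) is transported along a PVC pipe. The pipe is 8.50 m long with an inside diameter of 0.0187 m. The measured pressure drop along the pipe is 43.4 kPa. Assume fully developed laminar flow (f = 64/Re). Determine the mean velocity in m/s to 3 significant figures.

For laminar flow, f = 64/Re with Re = ρVD/μ, so Darcy-Weisbach reduces to ΔP = 32μLV/D². Solving for V: V = ΔP·D²/(32μL) = 4.34e+04·(0.0187)²/(32·0.0474·8.5) = 1.177 m/s.
Check: Re = ρVD/μ = 902·1.177·0.0187/0.0474 = 418.9 < 2300, so the laminar assumption holds.

V ≈ 1.18 m/s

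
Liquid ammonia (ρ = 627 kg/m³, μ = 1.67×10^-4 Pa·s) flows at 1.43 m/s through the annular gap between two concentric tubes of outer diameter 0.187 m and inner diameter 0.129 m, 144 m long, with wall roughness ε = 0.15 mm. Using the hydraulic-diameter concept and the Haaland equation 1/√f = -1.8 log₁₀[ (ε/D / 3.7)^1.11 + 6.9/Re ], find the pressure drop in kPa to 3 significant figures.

ΔP ≈ 40.7 kPa

Hydraulic diameter D_h = 4A/P = D_o - D_i = 0.187 - 0.129 = 0.058 m.
Re = ρVD_h/μ = 627·1.43·0.058/0.000167 = 3.114e+05.
ε/D_h = 0.00015/0.058 = 0.00259; Haaland gives 1/√f = -1.8 log₁₀[0.000314+2.22e-05] = 6.252, so f = 0.02559.
ΔP = f(L/D_h)(ρV²/2) = 0.02559·144/0.058·641.1 = 4.073e+04 Pa.
ΔP = 40.7 kPa.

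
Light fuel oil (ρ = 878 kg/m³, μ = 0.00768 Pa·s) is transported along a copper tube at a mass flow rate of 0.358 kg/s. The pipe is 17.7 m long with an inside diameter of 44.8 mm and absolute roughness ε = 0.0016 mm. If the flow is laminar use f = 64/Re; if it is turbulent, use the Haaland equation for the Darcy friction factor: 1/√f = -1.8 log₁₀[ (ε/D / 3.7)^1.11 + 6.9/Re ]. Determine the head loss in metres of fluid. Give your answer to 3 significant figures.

A = πD²/4 = π(0.0448)²/4 = 0.001576 m²; mean velocity V = ṁ/(ρA) = 0.358/(878 · 0.001576) = 0.2587 m/s.
Reynolds number Re = ρVD/μ = 878 · 0.2587 · 0.0448 / 0.00768 = 1325.
Re < 2300 → laminar flow, so f = 64/Re = 64/1325 = 0.04831 (the turbulent correlation is not needed).
Darcy-Weisbach: ΔP = f(L/D)(ρV²/2) = 0.04831·(17.7/0.0448)·(878·0.2587²/2) = 0.04831·395.1·29.37 = 560.6 Pa.
Head loss h_f = ΔP/(ρg) = 560.6/(878·9.81) = 0.0651 m.

h_f ≈ 0.0651 m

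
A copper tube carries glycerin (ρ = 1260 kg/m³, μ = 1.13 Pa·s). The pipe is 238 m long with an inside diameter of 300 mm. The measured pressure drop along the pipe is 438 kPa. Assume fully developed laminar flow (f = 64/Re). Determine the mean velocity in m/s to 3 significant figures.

V ≈ 4.58 m/s

For laminar flow, f = 64/Re with Re = ρVD/μ, so Darcy-Weisbach reduces to ΔP = 32μLV/D². Solving for V: V = ΔP·D²/(32μL) = 4.38e+05·(0.3)²/(32·1.13·238) = 4.58 m/s.
Check: Re = ρVD/μ = 1260·4.58·0.3/1.13 = 1532 < 2300, so the laminar assumption holds.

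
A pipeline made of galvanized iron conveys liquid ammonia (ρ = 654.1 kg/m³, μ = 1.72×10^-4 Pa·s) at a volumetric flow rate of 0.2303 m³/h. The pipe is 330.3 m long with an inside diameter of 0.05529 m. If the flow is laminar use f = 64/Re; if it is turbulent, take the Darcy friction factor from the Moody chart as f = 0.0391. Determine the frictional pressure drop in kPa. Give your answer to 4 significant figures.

ΔP ≈ 0.05423 kPa

Q = 0.2303 m³/h = 0.2303/3600 = 6.397e-05 m³/s.
Cross-sectional area A = πD²/4 = π(0.05529)²/4 = 0.002401 m²; mean velocity V = Q/A = 6.397e-05/0.002401 = 0.02664 m/s.
Reynolds number Re = ρVD/μ = 654.1 · 0.02664 · 0.05529 / 0.000172 = 5602.
Re > 4000 → turbulent; use the Moody-chart value f = 0.0391.
Darcy-Weisbach: ΔP = f(L/D)(ρV²/2) = 0.0391·(330.3/0.05529)·(654.1·0.02664²/2) = 0.0391·5974·0.2322 = 54.23 Pa.
ΔP = 54.23 Pa = 0.05423 kPa.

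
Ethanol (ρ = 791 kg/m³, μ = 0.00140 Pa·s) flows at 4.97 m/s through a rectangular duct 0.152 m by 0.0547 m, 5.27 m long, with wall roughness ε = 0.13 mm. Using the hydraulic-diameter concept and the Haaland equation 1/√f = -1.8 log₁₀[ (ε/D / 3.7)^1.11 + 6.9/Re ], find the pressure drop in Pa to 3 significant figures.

ΔP ≈ 14700 Pa

Hydraulic diameter D_h = 4A/P = 4·(0.152·0.0547)/(2·(0.152+0.0547)) = 0.03326/0.4134 = 0.08045 m.
Re = ρVD_h/μ = 791·4.97·0.08045/0.0014 = 2.259e+05.
ε/D_h = 0.00013/0.08045 = 0.00162; Haaland gives 1/√f = -1.8 log₁₀[0.000186+3.05e-05] = 6.594, so f = 0.023.
ΔP = f(L/D_h)(ρV²/2) = 0.023·5.27/0.08045·9769 = 1.472e+04 Pa.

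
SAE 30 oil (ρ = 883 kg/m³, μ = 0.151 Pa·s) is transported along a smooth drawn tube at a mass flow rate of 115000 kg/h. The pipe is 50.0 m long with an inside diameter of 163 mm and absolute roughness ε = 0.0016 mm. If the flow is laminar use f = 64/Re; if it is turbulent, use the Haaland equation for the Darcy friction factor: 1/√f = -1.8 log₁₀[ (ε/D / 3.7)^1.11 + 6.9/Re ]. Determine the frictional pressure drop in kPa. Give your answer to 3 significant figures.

ṁ = 115000 kg/h = 115000/3600 = 31.94 kg/s.
A = πD²/4 = π(0.163)²/4 = 0.02087 m²; mean velocity V = ṁ/(ρA) = 31.94/(883 · 0.02087) = 1.734 m/s.
Reynolds number Re = ρVD/μ = 883 · 1.734 · 0.163 / 0.151 = 1652.
Re < 2300 → laminar flow, so f = 64/Re = 64/1652 = 0.03873 (the turbulent correlation is not needed).
Darcy-Weisbach: ΔP = f(L/D)(ρV²/2) = 0.03873·(50/0.163)·(883·1.734²/2) = 0.03873·306.7·1327 = 1.576e+04 Pa.
ΔP = 1.576e+04 Pa = 15.8 kPa.

ΔP ≈ 15.8 kPa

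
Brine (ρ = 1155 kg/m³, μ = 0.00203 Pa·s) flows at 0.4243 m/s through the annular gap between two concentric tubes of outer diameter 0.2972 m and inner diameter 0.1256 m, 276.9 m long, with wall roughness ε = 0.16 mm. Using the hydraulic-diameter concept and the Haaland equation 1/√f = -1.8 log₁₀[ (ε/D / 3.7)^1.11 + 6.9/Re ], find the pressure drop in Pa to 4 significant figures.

Hydraulic diameter D_h = 4A/P = D_o - D_i = 0.2972 - 0.1256 = 0.1716 m.
Re = ρVD_h/μ = 1155·0.4243·0.1716/0.00203 = 4.143e+04.
ε/D_h = 0.00016/0.1716 = 0.000932; Haaland gives 1/√f = -1.8 log₁₀[0.000101+0.000167] = 6.43, so f = 0.02419.
ΔP = f(L/D_h)(ρV²/2) = 0.02419·276.9/0.1716·104 = 4058 Pa.

ΔP ≈ 4058 Pa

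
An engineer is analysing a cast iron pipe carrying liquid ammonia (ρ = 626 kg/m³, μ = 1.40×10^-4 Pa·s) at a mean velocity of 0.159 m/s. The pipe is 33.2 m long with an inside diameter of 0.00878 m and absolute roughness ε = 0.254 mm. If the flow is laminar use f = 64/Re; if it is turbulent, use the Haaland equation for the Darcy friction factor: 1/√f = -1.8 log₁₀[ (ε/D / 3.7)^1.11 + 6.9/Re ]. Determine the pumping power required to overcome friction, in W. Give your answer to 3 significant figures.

P ≈ 0.0176 W

Reynolds number Re = ρVD/μ = 626 · 0.159 · 0.00878 / 0.00014 = 6242.
Re > 4000 → turbulent. Relative roughness ε/D = 0.000254/0.00878 = 0.0289. Haaland: 1/√f = -1.8 log₁₀[(0.0289/3.7)^1.11 + 6.9/6242] = -1.8 log₁₀[0.00459 + 0.00111] = 4.041, so f = 0.06125.
Darcy-Weisbach: ΔP = f(L/D)(ρV²/2) = 0.06125·(33.2/0.00878)·(626·0.159²/2) = 0.06125·3781·7.913 = 1833 Pa.
Q = V·A = 0.159·6.055e-05 = 9.627e-06 m³/s.
Pumping power P = QΔP = 9.627e-06·1833 = 0.01764 W = 0.0176 W.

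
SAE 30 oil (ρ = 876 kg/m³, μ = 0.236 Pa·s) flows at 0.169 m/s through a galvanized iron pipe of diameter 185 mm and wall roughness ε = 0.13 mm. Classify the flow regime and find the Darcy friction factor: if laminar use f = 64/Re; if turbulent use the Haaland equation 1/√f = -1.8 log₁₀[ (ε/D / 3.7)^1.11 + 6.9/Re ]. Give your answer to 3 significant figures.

f ≈ 0.551

Re = ρVD/μ = 876·0.169·0.185/0.236 = 116.1.
Re < 2300 → laminar, so f = 64/Re = 0.5515 (roughness is irrelevant in laminar flow).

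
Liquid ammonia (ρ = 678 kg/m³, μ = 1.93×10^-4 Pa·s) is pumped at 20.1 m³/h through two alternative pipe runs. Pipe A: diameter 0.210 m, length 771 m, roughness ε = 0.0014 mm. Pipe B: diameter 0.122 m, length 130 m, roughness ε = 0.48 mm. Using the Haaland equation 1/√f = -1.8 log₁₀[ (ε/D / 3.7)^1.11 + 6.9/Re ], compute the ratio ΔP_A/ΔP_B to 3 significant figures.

Pipe A: V = Q/A = 0.005583/0.03464 = 0.1612 m/s; Re = 1.189e+05; ε/D = 6.67e-06; Haaland → f = 0.01722; ΔP_A = f(L/D)(ρV²/2) = 557 Pa.
Pipe B: V = Q/A = 0.005583/0.01169 = 0.4776 m/s; Re = 2.047e+05; ε/D = 0.00393; Haaland → f = 0.02883; ΔP_B = f(L/D)(ρV²/2) = 2376 Pa.
ΔP_A/ΔP_B = 557/2376 = 0.234.

ΔP_A/ΔP_B ≈ 0.234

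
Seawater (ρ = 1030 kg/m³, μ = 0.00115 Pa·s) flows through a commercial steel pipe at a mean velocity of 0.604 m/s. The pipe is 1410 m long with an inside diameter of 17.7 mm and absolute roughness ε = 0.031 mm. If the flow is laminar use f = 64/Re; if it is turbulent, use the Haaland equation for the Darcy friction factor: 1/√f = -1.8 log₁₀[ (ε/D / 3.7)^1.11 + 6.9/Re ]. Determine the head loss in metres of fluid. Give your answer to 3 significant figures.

h_f ≈ 49.7 m

Reynolds number Re = ρVD/μ = 1030 · 0.604 · 0.0177 / 0.00115 = 9575.
Re > 4000 → turbulent. Relative roughness ε/D = 3.1e-05/0.0177 = 0.00175. Haaland: 1/√f = -1.8 log₁₀[(0.00175/3.7)^1.11 + 6.9/9575] = -1.8 log₁₀[0.000204 + 0.000721] = 5.461, so f = 0.03353.
Darcy-Weisbach: ΔP = f(L/D)(ρV²/2) = 0.03353·(1410/0.0177)·(1030·0.604²/2) = 0.03353·7.966e+04·187.9 = 5.018e+05 Pa.
Head loss h_f = ΔP/(ρg) = 5.018e+05/(1030·9.81) = 49.7 m.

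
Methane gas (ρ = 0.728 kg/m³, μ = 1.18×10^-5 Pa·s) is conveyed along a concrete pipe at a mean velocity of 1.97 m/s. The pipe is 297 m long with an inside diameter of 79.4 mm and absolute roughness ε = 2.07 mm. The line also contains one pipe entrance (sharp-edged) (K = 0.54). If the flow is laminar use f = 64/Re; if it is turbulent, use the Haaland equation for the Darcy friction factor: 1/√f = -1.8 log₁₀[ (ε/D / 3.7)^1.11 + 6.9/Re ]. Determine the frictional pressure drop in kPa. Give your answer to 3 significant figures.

ΔP ≈ 0.304 kPa

Reynolds number Re = ρVD/μ = 0.728 · 1.97 · 0.0794 / 1.18e-05 = 9650.
Re > 4000 → turbulent. Relative roughness ε/D = 0.00207/0.0794 = 0.0261. Haaland: 1/√f = -1.8 log₁₀[(0.0261/3.7)^1.11 + 6.9/9650] = -1.8 log₁₀[0.00409 + 0.000715] = 4.174, so f = 0.05741.
Total minor-loss coefficient ΣK = 1·0.54 = 0.54.
ΔP = [f·L/D + ΣK]·(ρV²/2) = [0.05741·297/0.0794 + 0.54]·(0.728·1.97²/2) = [214.7 + 0.54]·1.413 = 304.1 Pa.
ΔP = 304.1 Pa = 0.304 kPa.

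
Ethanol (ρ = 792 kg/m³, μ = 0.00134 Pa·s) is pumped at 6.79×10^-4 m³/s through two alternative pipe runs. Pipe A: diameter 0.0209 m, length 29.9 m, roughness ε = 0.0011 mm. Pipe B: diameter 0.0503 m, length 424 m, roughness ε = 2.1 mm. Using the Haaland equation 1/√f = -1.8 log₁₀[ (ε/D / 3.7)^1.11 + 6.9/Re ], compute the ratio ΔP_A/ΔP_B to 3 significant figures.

ΔP_A/ΔP_B ≈ 2.04

Pipe A: V = Q/A = 0.000679/0.0003431 = 1.979 m/s; Re = 2.445e+04; ε/D = 5.26e-05; Haaland → f = 0.02459; ΔP_A = f(L/D)(ρV²/2) = 5.456e+04 Pa.
Pipe B: V = Q/A = 0.000679/0.001987 = 0.3417 m/s; Re = 1.016e+04; ε/D = 0.0417; Haaland → f = 0.06861; ΔP_B = f(L/D)(ρV²/2) = 2.674e+04 Pa.
ΔP_A/ΔP_B = 5.456e+04/2.674e+04 = 2.04.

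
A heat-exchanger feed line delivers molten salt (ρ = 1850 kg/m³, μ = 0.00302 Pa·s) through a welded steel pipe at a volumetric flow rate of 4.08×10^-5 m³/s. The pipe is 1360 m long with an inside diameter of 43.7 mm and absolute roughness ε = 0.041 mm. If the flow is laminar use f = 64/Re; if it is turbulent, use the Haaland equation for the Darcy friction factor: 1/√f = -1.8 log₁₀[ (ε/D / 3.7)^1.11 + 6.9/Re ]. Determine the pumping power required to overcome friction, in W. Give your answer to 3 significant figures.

Cross-sectional area A = πD²/4 = π(0.0437)²/4 = 0.0015 m²; mean velocity V = Q/A = 4.08e-05/0.0015 = 0.0272 m/s.
Reynolds number Re = ρVD/μ = 1850 · 0.0272 · 0.0437 / 0.00302 = 728.2.
Re < 2300 → laminar flow, so f = 64/Re = 64/728.2 = 0.08789 (the turbulent correlation is not needed).
Darcy-Weisbach: ΔP = f(L/D)(ρV²/2) = 0.08789·(1360/0.0437)·(1850·0.0272²/2) = 0.08789·3.112e+04·0.6845 = 1872 Pa.
Pumping power P = QΔP = 4.08e-05·1872 = 0.07638 W = 0.0764 W.

P ≈ 0.0764 W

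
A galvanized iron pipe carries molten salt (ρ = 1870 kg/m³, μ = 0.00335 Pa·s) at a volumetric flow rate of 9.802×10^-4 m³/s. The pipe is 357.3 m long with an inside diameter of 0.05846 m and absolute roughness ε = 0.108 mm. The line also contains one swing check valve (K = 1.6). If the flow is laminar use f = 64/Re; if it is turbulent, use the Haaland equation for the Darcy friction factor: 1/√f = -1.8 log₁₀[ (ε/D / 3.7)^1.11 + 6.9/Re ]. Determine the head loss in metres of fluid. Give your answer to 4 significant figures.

Cross-sectional area A = πD²/4 = π(0.05846)²/4 = 0.002684 m²; mean velocity V = Q/A = 0.0009802/0.002684 = 0.3652 m/s.
Reynolds number Re = ρVD/μ = 1870 · 0.3652 · 0.05846 / 0.00335 = 1.192e+04.
Re > 4000 → turbulent. Relative roughness ε/D = 0.000108/0.05846 = 0.00185. Haaland: 1/√f = -1.8 log₁₀[(0.00185/3.7)^1.11 + 6.9/1.192e+04] = -1.8 log₁₀[0.000216 + 0.000579] = 5.579, so f = 0.03213.
Total minor-loss coefficient ΣK = 1·1.6 = 1.6.
ΔP = [f·L/D + ΣK]·(ρV²/2) = [0.03213·357.3/0.05846 + 1.6]·(1870·0.3652²/2) = [196.4 + 1.6]·124.7 = 2.468e+04 Pa.
Head loss h_f = ΔP/(ρg) = 2.468e+04/(1870·9.81) = 1.346 m.

h_f ≈ 1.346 m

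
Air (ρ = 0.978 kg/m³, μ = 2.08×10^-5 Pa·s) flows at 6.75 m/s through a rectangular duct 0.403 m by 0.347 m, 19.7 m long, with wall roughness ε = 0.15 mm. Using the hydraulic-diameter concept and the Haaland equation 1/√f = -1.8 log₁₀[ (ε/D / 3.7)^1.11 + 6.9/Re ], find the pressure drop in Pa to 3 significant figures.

ΔP ≈ 22.6 Pa

Hydraulic diameter D_h = 4A/P = 4·(0.403·0.347)/(2·(0.403+0.347)) = 0.5594/1.5 = 0.3729 m.
Re = ρVD_h/μ = 0.978·6.75·0.3729/2.08e-05 = 1.184e+05.
ε/D_h = 0.00015/0.3729 = 0.000402; Haaland gives 1/√f = -1.8 log₁₀[3.98e-05+5.83e-05] = 7.215, so f = 0.01921.
ΔP = f(L/D_h)(ρV²/2) = 0.01921·19.7/0.3729·22.28 = 22.61 Pa.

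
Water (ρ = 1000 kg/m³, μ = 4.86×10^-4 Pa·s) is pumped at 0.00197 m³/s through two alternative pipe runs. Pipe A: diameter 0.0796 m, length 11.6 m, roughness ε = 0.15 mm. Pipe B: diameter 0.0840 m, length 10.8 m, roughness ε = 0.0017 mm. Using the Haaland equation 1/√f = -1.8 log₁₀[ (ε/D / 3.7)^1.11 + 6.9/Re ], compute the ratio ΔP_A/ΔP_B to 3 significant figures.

ΔP_A/ΔP_B ≈ 1.80

Pipe A: V = Q/A = 0.00197/0.004976 = 0.3959 m/s; Re = 6.484e+04; ε/D = 0.00188; Haaland → f = 0.02542; ΔP_A = f(L/D)(ρV²/2) = 290.2 Pa.
Pipe B: V = Q/A = 0.00197/0.005542 = 0.3555 m/s; Re = 6.144e+04; ε/D = 2.02e-05; Haaland → f = 0.01984; ΔP_B = f(L/D)(ρV²/2) = 161.2 Pa.
ΔP_A/ΔP_B = 290.2/161.2 = 1.80.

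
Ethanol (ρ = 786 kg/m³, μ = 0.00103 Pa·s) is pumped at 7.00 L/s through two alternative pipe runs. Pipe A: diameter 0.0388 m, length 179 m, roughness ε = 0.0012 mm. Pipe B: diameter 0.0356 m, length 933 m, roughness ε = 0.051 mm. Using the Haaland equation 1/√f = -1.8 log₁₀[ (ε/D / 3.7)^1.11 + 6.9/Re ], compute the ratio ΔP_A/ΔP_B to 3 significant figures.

Pipe A: V = Q/A = 0.007/0.001182 = 5.92 m/s; Re = 1.753e+05; ε/D = 3.09e-05; Haaland → f = 0.01609; ΔP_A = f(L/D)(ρV²/2) = 1.022e+06 Pa.
Pipe B: V = Q/A = 0.007/0.0009954 = 7.032 m/s; Re = 1.91e+05; ε/D = 0.00143; Haaland → f = 0.02254; ΔP_B = f(L/D)(ρV²/2) = 1.148e+07 Pa.
ΔP_A/ΔP_B = 1.022e+06/1.148e+07 = 0.0890.

ΔP_A/ΔP_B ≈ 0.0890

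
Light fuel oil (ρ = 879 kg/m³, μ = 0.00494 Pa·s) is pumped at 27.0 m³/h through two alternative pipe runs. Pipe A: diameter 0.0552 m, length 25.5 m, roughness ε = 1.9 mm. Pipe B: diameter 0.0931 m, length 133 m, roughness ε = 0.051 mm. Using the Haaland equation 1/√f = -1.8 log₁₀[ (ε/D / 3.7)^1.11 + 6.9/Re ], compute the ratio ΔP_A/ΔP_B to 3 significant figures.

ΔP_A/ΔP_B ≈ 5.91

Pipe A: V = Q/A = 0.0075/0.002393 = 3.134 m/s; Re = 3.078e+04; ε/D = 0.0344; Haaland → f = 0.06164; ΔP_A = f(L/D)(ρV²/2) = 1.229e+05 Pa.
Pipe B: V = Q/A = 0.0075/0.006808 = 1.102 m/s; Re = 1.825e+04; ε/D = 0.000548; Haaland → f = 0.0273; ΔP_B = f(L/D)(ρV²/2) = 2.081e+04 Pa.
ΔP_A/ΔP_B = 1.229e+05/2.081e+04 = 5.91.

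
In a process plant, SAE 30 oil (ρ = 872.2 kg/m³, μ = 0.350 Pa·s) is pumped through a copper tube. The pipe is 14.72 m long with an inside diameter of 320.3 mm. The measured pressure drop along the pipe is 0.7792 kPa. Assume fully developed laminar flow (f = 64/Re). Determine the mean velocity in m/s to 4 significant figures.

For laminar flow, f = 64/Re with Re = ρVD/μ, so Darcy-Weisbach reduces to ΔP = 32μLV/D². Solving for V: V = ΔP·D²/(32μL) = 779.2·(0.3203)²/(32·0.35·14.72) = 0.4849 m/s.
Check: Re = ρVD/μ = 872.2·0.4849·0.3203/0.35 = 387 < 2300, so the laminar assumption holds.

V ≈ 0.4849 m/s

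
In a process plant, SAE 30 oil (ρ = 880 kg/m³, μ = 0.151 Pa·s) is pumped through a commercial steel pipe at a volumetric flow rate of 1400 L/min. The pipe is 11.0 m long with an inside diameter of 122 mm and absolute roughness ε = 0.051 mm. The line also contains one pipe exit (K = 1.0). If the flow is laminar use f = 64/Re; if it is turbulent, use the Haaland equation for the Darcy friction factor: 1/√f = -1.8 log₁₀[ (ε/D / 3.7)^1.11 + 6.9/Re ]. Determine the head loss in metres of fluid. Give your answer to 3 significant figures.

Q = 1400 L/min = 1400/60000 = 0.02333 m³/s.
Cross-sectional area A = πD²/4 = π(0.122)²/4 = 0.01169 m²; mean velocity V = Q/A = 0.02333/0.01169 = 1.996 m/s.
Reynolds number Re = ρVD/μ = 880 · 1.996 · 0.122 / 0.151 = 1419.
Re < 2300 → laminar flow, so f = 64/Re = 64/1419 = 0.0451 (the turbulent correlation is not needed).
Total minor-loss coefficient ΣK = 1·1 = 1.
ΔP = [f·L/D + ΣK]·(ρV²/2) = [0.0451·11/0.122 + 1]·(880·1.996²/2) = [4.066 + 1]·1753 = 8881 Pa.
Head loss h_f = ΔP/(ρg) = 8881/(880·9.81) = 1.03 m.

h_f ≈ 1.03 m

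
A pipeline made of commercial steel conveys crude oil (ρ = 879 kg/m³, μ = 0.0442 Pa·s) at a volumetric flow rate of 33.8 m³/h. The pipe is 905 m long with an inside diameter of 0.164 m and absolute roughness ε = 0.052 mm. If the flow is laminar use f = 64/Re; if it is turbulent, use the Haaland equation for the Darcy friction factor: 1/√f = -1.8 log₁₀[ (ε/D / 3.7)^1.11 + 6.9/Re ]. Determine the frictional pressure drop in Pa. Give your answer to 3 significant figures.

ΔP ≈ 21200 Pa

Q = 33.8 m³/h = 33.8/3600 = 0.009389 m³/s.
Cross-sectional area A = πD²/4 = π(0.164)²/4 = 0.02112 m²; mean velocity V = Q/A = 0.009389/0.02112 = 0.4445 m/s.
Reynolds number Re = ρVD/μ = 879 · 0.4445 · 0.164 / 0.0442 = 1450.
Re < 2300 → laminar flow, so f = 64/Re = 64/1450 = 0.04415 (the turbulent correlation is not needed).
Darcy-Weisbach: ΔP = f(L/D)(ρV²/2) = 0.04415·(905/0.164)·(879·0.4445²/2) = 0.04415·5518·86.82 = 2.115e+04 Pa.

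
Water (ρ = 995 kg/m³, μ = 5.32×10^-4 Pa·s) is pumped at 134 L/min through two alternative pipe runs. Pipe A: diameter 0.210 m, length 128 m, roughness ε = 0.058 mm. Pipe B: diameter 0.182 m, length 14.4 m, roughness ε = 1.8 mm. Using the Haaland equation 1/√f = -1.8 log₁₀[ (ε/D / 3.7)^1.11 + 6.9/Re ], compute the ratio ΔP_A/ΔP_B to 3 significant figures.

Pipe A: V = Q/A = 0.002233/0.03464 = 0.06448 m/s; Re = 2.533e+04; ε/D = 0.000276; Haaland → f = 0.02484; ΔP_A = f(L/D)(ρV²/2) = 31.32 Pa.
Pipe B: V = Q/A = 0.002233/0.02602 = 0.08585 m/s; Re = 2.922e+04; ε/D = 0.00989; Haaland → f = 0.03971; ΔP_B = f(L/D)(ρV²/2) = 11.52 Pa.
ΔP_A/ΔP_B = 31.32/11.52 = 2.72.

ΔP_A/ΔP_B ≈ 2.72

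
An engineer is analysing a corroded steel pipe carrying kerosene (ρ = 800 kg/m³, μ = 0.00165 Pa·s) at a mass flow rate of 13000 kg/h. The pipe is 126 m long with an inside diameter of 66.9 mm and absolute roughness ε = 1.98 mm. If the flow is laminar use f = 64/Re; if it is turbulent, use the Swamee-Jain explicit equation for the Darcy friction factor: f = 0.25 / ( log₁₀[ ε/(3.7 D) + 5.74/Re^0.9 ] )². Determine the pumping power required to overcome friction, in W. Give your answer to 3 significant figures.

ṁ = 13000 kg/h = 13000/3600 = 3.611 kg/s.
A = πD²/4 = π(0.0669)²/4 = 0.003515 m²; mean velocity V = ṁ/(ρA) = 3.611/(800 · 0.003515) = 1.284 m/s.
Reynolds number Re = ρVD/μ = 800 · 1.284 · 0.0669 / 0.00165 = 4.165e+04.
Re > 4000 → turbulent. Relative roughness ε/D = 0.00198/0.0669 = 0.0296. Swamee-Jain: f = 0.25/(log₁₀[0.0296/3.7 + 5.74/4.165e+04^0.9])² = 0.25/(log₁₀[0.008 + 0.000399])² = 0.25/(-2.076)² = 0.05802.
Darcy-Weisbach: ΔP = f(L/D)(ρV²/2) = 0.05802·(126/0.0669)·(800·1.284²/2) = 0.05802·1883·659.6 = 7.208e+04 Pa.
Q = ṁ/ρ = 3.611/800 = 0.004514 m³/s.
Pumping power P = QΔP = 0.004514·7.208e+04 = 325.3 W = 325 W.

P ≈ 325 W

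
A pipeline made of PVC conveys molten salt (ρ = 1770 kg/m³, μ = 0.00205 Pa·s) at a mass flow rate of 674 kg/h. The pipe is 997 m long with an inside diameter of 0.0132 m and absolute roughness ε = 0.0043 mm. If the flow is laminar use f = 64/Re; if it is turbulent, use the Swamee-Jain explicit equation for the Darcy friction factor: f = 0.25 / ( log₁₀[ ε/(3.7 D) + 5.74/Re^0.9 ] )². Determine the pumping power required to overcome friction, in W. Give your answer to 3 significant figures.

ṁ = 674 kg/h = 674/3600 = 0.1872 kg/s.
A = πD²/4 = π(0.0132)²/4 = 0.0001368 m²; mean velocity V = ṁ/(ρA) = 0.1872/(1770 · 0.0001368) = 0.7729 m/s.
Reynolds number Re = ρVD/μ = 1770 · 0.7729 · 0.0132 / 0.00205 = 8809.
Re > 4000 → turbulent. Relative roughness ε/D = 4.3e-06/0.0132 = 0.000326. Swamee-Jain: f = 0.25/(log₁₀[0.000326/3.7 + 5.74/8809^0.9])² = 0.25/(log₁₀[8.8e-05 + 0.00162])² = 0.25/(-2.768)² = 0.03262.
Darcy-Weisbach: ΔP = f(L/D)(ρV²/2) = 0.03262·(997/0.0132)·(1770·0.7729²/2) = 0.03262·7.553e+04·528.7 = 1.303e+06 Pa.
Q = ṁ/ρ = 0.1872/1770 = 0.0001058 m³/s.
Pumping power P = QΔP = 0.0001058·1.303e+06 = 137.8 W = 138 W.

P ≈ 138 W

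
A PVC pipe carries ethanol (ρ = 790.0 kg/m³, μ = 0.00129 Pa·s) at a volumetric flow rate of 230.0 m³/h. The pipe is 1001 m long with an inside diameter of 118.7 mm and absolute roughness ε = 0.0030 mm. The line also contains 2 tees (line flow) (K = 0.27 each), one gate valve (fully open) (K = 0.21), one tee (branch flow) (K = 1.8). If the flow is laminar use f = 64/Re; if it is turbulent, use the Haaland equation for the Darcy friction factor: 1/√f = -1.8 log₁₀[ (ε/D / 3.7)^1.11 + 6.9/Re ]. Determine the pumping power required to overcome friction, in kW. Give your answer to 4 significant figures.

P ≈ 99.68 kW

Q = 230.0 m³/h = 230.0/3600 = 0.06389 m³/s.
Cross-sectional area A = πD²/4 = π(0.1187)²/4 = 0.01107 m²; mean velocity V = Q/A = 0.06389/0.01107 = 5.773 m/s.
Reynolds number Re = ρVD/μ = 790 · 5.773 · 0.1187 / 0.00129 = 4.197e+05.
Re > 4000 → turbulent. Relative roughness ε/D = 3e-06/0.1187 = 2.53e-05. Haaland: 1/√f = -1.8 log₁₀[(2.53e-05/3.7)^1.11 + 6.9/4.197e+05] = -1.8 log₁₀[1.85e-06 + 1.64e-05] = 8.528, so f = 0.01375.
Total minor-loss coefficient ΣK = 2·0.27 + 1·0.21 + 1·1.8 = 2.55.
ΔP = [f·L/D + ΣK]·(ρV²/2) = [0.01375·1001/0.1187 + 2.55]·(790·5.773²/2) = [116 + 2.55]·1.317e+04 = 1.56e+06 Pa.
Pumping power P = QΔP = 0.06389·1.56e+06 = 99681 W = 99.68 kW.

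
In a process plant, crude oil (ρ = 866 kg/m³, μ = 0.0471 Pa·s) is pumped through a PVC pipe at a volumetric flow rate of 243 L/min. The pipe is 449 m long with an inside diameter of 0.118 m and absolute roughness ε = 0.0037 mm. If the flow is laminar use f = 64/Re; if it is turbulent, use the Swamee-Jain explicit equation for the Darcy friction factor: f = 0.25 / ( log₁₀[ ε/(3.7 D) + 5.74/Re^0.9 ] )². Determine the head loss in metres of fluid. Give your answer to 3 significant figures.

Q = 243 L/min = 243/60000 = 0.00405 m³/s.
Cross-sectional area A = πD²/4 = π(0.118)²/4 = 0.01094 m²; mean velocity V = Q/A = 0.00405/0.01094 = 0.3703 m/s.
Reynolds number Re = ρVD/μ = 866 · 0.3703 · 0.118 / 0.0471 = 803.5.
Re < 2300 → laminar flow, so f = 64/Re = 64/803.5 = 0.07965 (the turbulent correlation is not needed).
Darcy-Weisbach: ΔP = f(L/D)(ρV²/2) = 0.07965·(449/0.118)·(866·0.3703²/2) = 0.07965·3805·59.39 = 1.8e+04 Pa.
Head loss h_f = ΔP/(ρg) = 1.8e+04/(866·9.81) = 2.12 m.

h_f ≈ 2.12 m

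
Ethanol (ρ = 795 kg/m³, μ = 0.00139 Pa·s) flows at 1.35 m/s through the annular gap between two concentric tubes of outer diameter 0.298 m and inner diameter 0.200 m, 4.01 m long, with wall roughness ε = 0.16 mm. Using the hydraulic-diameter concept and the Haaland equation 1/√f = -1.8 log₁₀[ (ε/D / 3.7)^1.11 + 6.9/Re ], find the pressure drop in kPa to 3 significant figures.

ΔP ≈ 0.725 kPa

Hydraulic diameter D_h = 4A/P = D_o - D_i = 0.298 - 0.2 = 0.098 m.
Re = ρVD_h/μ = 795·1.35·0.098/0.00139 = 7.567e+04.
ε/D_h = 0.00016/0.098 = 0.00163; Haaland gives 1/√f = -1.8 log₁₀[0.000189+9.12e-05] = 6.396, so f = 0.02445.
ΔP = f(L/D_h)(ρV²/2) = 0.02445·4.01/0.098·724.4 = 724.7 Pa.
ΔP = 0.725 kPa.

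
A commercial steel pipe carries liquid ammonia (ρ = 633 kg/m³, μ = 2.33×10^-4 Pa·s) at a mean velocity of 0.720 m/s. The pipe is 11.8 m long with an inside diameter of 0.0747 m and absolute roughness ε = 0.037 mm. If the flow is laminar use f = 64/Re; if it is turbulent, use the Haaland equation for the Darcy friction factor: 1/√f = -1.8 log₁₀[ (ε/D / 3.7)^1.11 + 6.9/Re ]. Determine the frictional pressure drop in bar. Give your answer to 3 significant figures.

ΔP ≈ 0.00497 bar

Reynolds number Re = ρVD/μ = 633 · 0.72 · 0.0747 / 0.000233 = 1.461e+05.
Re > 4000 → turbulent. Relative roughness ε/D = 3.7e-05/0.0747 = 0.000495. Haaland: 1/√f = -1.8 log₁₀[(0.000495/3.7)^1.11 + 6.9/1.461e+05] = -1.8 log₁₀[5.02e-05 + 4.72e-05] = 7.22, so f = 0.01918.
Darcy-Weisbach: ΔP = f(L/D)(ρV²/2) = 0.01918·(11.8/0.0747)·(633·0.72²/2) = 0.01918·158·164.1 = 497.1 Pa.
ΔP = 497.1 Pa = 0.00497 bar.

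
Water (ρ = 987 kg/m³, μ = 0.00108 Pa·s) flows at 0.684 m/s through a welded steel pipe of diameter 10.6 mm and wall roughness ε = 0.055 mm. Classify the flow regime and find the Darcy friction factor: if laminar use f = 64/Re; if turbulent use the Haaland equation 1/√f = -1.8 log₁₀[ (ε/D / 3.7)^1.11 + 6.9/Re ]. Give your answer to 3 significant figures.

f ≈ 0.0404

Re = ρVD/μ = 987·0.684·0.0106/0.00108 = 6626.
Re > 4000 → turbulent. ε/D = 5.5e-05/0.0106 = 0.00519; Haaland: 1/√f = -1.8 log₁₀[0.000681 + 0.00104] = 4.975, so f = 0.0404.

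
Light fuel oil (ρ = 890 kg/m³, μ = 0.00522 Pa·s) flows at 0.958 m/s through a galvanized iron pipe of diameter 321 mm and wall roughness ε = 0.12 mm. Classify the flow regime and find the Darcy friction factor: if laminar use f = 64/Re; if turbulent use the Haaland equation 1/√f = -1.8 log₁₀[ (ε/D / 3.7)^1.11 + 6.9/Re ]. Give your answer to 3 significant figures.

Re = ρVD/μ = 890·0.958·0.321/0.00522 = 5.243e+04.
Re > 4000 → turbulent. ε/D = 0.00012/0.321 = 0.000374; Haaland: 1/√f = -1.8 log₁₀[3.67e-05 + 0.000132] = 6.793, so f = 0.02167.

f ≈ 0.0217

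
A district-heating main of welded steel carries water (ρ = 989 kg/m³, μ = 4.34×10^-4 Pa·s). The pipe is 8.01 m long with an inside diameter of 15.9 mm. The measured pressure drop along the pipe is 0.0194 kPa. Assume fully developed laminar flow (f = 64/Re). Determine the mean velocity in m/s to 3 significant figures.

For laminar flow, f = 64/Re with Re = ρVD/μ, so Darcy-Weisbach reduces to ΔP = 32μLV/D². Solving for V: V = ΔP·D²/(32μL) = 19.4·(0.0159)²/(32·0.000434·8.01) = 0.04409 m/s.
Check: Re = ρVD/μ = 989·0.04409·0.0159/0.000434 = 1597 < 2300, so the laminar assumption holds.

V ≈ 0.0441 m/s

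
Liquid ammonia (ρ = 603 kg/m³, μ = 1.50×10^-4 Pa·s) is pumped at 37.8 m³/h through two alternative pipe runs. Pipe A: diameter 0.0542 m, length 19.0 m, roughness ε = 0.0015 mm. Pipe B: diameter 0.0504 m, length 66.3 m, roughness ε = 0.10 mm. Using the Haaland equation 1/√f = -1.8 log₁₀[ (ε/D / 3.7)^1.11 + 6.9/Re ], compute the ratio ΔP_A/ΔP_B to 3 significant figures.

ΔP_A/ΔP_B ≈ 0.102

Pipe A: V = Q/A = 0.0105/0.002307 = 4.551 m/s; Re = 9.916e+05; ε/D = 2.77e-05; Haaland → f = 0.01212; ΔP_A = f(L/D)(ρV²/2) = 2.654e+04 Pa.
Pipe B: V = Q/A = 0.0105/0.001995 = 5.263 m/s; Re = 1.066e+06; ε/D = 0.00198; Haaland → f = 0.02357; ΔP_B = f(L/D)(ρV²/2) = 2.59e+05 Pa.
ΔP_A/ΔP_B = 2.654e+04/2.59e+05 = 0.102.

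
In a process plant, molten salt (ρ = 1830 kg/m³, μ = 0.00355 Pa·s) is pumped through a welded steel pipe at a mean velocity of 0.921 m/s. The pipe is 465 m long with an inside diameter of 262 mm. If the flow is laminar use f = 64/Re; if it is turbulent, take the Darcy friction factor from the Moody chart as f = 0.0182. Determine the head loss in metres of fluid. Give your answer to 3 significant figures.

Reynolds number Re = ρVD/μ = 1830 · 0.921 · 0.262 / 0.00355 = 1.244e+05.
Re > 4000 → turbulent; use the Moody-chart value f = 0.0182.
Darcy-Weisbach: ΔP = f(L/D)(ρV²/2) = 0.0182·(465/0.262)·(1830·0.921²/2) = 0.0182·1775·776.1 = 2.507e+04 Pa.
Head loss h_f = ΔP/(ρg) = 2.507e+04/(1830·9.81) = 1.40 m.

h_f ≈ 1.40 m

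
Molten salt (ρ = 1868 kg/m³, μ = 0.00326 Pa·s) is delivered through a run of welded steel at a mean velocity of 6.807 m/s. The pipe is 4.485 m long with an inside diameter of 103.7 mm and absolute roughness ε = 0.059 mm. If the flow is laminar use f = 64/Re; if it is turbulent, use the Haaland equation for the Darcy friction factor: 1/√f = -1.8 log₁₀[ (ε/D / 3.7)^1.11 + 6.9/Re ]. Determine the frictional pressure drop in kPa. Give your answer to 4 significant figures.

Reynolds number Re = ρVD/μ = 1868 · 6.807 · 0.1037 / 0.00326 = 4.045e+05.
Re > 4000 → turbulent. Relative roughness ε/D = 5.9e-05/0.1037 = 0.000569. Haaland: 1/√f = -1.8 log₁₀[(0.000569/3.7)^1.11 + 6.9/4.045e+05] = -1.8 log₁₀[5.85e-05 + 1.71e-05] = 7.419, so f = 0.01817.
Darcy-Weisbach: ΔP = f(L/D)(ρV²/2) = 0.01817·(4.485/0.1037)·(1868·6.807²/2) = 0.01817·43.25·4.328e+04 = 3.401e+04 Pa.
ΔP = 3.401e+04 Pa = 34.01 kPa.

ΔP ≈ 34.01 kPa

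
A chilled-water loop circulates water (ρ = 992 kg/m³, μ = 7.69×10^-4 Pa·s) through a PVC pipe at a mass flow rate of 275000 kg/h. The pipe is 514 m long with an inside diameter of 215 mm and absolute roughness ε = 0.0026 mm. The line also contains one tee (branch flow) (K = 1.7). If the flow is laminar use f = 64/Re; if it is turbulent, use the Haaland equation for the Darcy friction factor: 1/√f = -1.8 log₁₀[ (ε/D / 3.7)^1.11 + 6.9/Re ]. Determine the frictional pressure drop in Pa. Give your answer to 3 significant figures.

ṁ = 275000 kg/h = 275000/3600 = 76.39 kg/s.
A = πD²/4 = π(0.215)²/4 = 0.03631 m²; mean velocity V = ṁ/(ρA) = 76.39/(992 · 0.03631) = 2.121 m/s.
Reynolds number Re = ρVD/μ = 992 · 2.121 · 0.215 / 0.000769 = 5.883e+05.
Re > 4000 → turbulent. Relative roughness ε/D = 2.6e-06/0.215 = 1.21e-05. Haaland: 1/√f = -1.8 log₁₀[(1.21e-05/3.7)^1.11 + 6.9/5.883e+05] = -1.8 log₁₀[8.15e-07 + 1.17e-05] = 8.823, so f = 0.01285.
Total minor-loss coefficient ΣK = 1·1.7 = 1.7.
ΔP = [f·L/D + ΣK]·(ρV²/2) = [0.01285·514/0.215 + 1.7]·(992·2.121²/2) = [30.71 + 1.7]·2231 = 7.233e+04 Pa.

ΔP ≈ 72300 Pa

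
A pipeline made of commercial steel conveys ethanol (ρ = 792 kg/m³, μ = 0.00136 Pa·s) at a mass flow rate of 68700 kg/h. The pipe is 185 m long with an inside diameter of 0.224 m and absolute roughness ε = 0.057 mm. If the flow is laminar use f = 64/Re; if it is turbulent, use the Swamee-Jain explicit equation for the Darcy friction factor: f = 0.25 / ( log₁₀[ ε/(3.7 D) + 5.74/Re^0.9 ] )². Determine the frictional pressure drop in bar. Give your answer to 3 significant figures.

ṁ = 68700 kg/h = 68700/3600 = 19.08 kg/s.
A = πD²/4 = π(0.224)²/4 = 0.03941 m²; mean velocity V = ṁ/(ρA) = 19.08/(792 · 0.03941) = 0.6114 m/s.
Reynolds number Re = ρVD/μ = 792 · 0.6114 · 0.224 / 0.00136 = 7.976e+04.
Re > 4000 → turbulent. Relative roughness ε/D = 5.7e-05/0.224 = 0.000254. Swamee-Jain: f = 0.25/(log₁₀[0.000254/3.7 + 5.74/7.976e+04^0.9])² = 0.25/(log₁₀[6.88e-05 + 0.000222])² = 0.25/(-3.536)² = 0.02.
Darcy-Weisbach: ΔP = f(L/D)(ρV²/2) = 0.02·(185/0.224)·(792·0.6114²/2) = 0.02·825.9·148 = 2445 Pa.
ΔP = 2445 Pa = 0.0245 bar.

ΔP ≈ 0.0245 bar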